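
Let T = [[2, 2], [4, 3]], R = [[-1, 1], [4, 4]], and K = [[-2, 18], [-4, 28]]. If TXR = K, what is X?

X = [[1, 0], [4, 1]]

Left-multiply by T⁻¹ and right-multiply by R⁻¹: X = T⁻¹KR⁻¹.
det T = -2, so T⁻¹ = [[-3/2, 1], [2, -1]].
det R = -8, so R⁻¹ = [[-1/2, 1/8], [1/2, 1/8]].
T⁻¹K = [[-1, 1], [0, 8]].
X = (T⁻¹K)R⁻¹ = [[1, 0], [4, 1]].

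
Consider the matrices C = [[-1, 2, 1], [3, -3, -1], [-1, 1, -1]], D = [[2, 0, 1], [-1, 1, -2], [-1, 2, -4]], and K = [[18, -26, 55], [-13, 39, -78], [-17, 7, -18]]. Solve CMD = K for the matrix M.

M = [[2, -5, 5], [1, 1, -2], [3, -5, -5]]

Isolating M: multiply by C⁻¹ from the left and D⁻¹ from the right, so M = C⁻¹KD⁻¹.
C has determinant 4; C⁻¹ = [[1, 3/4, 1/4], [1, 1/2, 1/2], [0, -1/4, -3/4]].
D has determinant -1; D⁻¹ = [[0, -2, 1], [2, 7, -3], [1, 4, -2]].
C⁻¹K = [[4, 5, -8], [3, -3, 7], [16, -15, 33]].
M = (C⁻¹K)D⁻¹ = [[2, -5, 5], [1, 1, -2], [3, -5, -5]].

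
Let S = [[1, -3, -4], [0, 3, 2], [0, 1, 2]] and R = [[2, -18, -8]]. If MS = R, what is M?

M = [[2, -6, 6]]

S is on the right of M, so right-multiply by S⁻¹: M = RS⁻¹.
S has determinant 4; S⁻¹ = [[1, 1/2, 3/2], [0, 1/2, -1/2], [0, -1/4, 3/4]].
M = RS⁻¹ = [[2, -18, -8]] · [[1, 1/2, 3/2], [0, 1/2, -1/2], [0, -1/4, 3/4]] = [[2, -6, 6]].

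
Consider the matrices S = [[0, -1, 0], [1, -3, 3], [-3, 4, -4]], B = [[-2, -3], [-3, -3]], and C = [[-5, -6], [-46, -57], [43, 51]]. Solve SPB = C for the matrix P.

P = S⁻¹CB⁻¹ (apply S⁻¹ on the left and B⁻¹ on the right).
det S = 5; the adjugate gives S⁻¹ = [[0, -4/5, -3/5], [-1, 0, 0], [-1, 3/5, 1/5]].
B has determinant -3; B⁻¹ = [[1, -1], [-1, 2/3]].
S⁻¹C = [[11, 15], [5, 6], [-14, -18]].
P = (S⁻¹C)B⁻¹ = [[-4, -1], [-1, -1], [4, 2]].

P = [[-4, -1], [-1, -1], [4, 2]]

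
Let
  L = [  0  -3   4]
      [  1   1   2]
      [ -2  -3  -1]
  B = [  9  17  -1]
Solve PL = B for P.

P = [[-1, -1, -5]]

Right-multiplying both sides by L⁻¹ gives P = BL⁻¹.
L has determinant 5; L⁻¹ = [[1, -3, -2], [-3/5, 8/5, 4/5], [-1/5, 6/5, 3/5]].
P = BL⁻¹ = [[9, 17, -1]] · [[1, -3, -2], [-3/5, 8/5, 4/5], [-1/5, 6/5, 3/5]] = [[-1, -1, -5]].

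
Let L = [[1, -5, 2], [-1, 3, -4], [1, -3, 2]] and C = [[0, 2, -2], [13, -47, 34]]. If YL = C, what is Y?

Y = [[-1, 1, 2], [4, -4, 5]]

Right-multiplying both sides by L⁻¹ gives Y = CL⁻¹.
det L = 4, so L⁻¹ = [[-3/2, 1, 7/2], [-1/2, 0, 1/2], [0, -1/2, -1/2]].
Y = CL⁻¹ = [[0, 2, -2], [13, -47, 34]] · [[-3/2, 1, 7/2], [-1/2, 0, 1/2], [0, -1/2, -1/2]] = [[-1, 1, 2], [4, -4, 5]].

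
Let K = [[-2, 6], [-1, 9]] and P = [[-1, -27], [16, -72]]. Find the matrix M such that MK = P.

M = [[3, -5], [-6, -4]]

Since K sits to the right of M, M = PK⁻¹.
det K = -12; the adjugate gives K⁻¹ = [[-3/4, 1/2], [-1/12, 1/6]].
M = PK⁻¹ = [[-1, -27], [16, -72]] · [[-3/4, 1/2], [-1/12, 1/6]] = [[3, -5], [-6, -4]].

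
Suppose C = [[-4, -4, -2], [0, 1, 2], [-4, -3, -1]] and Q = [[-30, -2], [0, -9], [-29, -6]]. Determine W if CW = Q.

C is on the left of W, so left-multiply by C⁻¹: W = C⁻¹Q.
det C = 4, so C⁻¹ = [[5/4, 1/2, -3/2], [-2, -1, 2], [1, 1, -1]].
W = C⁻¹Q = [[5/4, 1/2, -3/2], [-2, -1, 2], [1, 1, -1]] · [[-30, -2], [0, -9], [-29, -6]] = [[6, 2], [2, 1], [-1, -5]].

W = [[6, 2], [2, 1], [-1, -5]]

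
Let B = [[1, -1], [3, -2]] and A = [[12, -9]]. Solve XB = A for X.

X = [[3, 3]]

Right-multiplying both sides by B⁻¹ gives X = AB⁻¹.
det B = 1; the adjugate gives B⁻¹ = [[-2, 1], [-3, 1]].
X = AB⁻¹ = [[12, -9]] · [[-2, 1], [-3, 1]] = [[3, 3]].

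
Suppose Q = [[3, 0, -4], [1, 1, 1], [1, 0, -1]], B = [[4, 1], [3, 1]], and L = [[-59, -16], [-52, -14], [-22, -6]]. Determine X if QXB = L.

X = [[-5, -3], [-4, 0], [-1, -1]]

X = Q⁻¹LB⁻¹ (apply Q⁻¹ on the left and B⁻¹ on the right).
Q has determinant 1; Q⁻¹ = [[-1, 0, 4], [2, 1, -7], [-1, 0, 3]].
det B = 1; the adjugate gives B⁻¹ = [[1, -1], [-3, 4]].
Q⁻¹L = [[-29, -8], [-16, -4], [-7, -2]].
X = (Q⁻¹L)B⁻¹ = [[-5, -3], [-4, 0], [-1, -1]].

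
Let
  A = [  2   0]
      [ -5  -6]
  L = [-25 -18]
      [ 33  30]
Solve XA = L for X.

X = [[-5, 3], [4, -5]]

Since A sits to the right of X, X = LA⁻¹.
det A = -12, so A⁻¹ = [[1/2, 0], [-5/12, -1/6]].
X = LA⁻¹ = [[-25, -18], [33, 30]] · [[1/2, 0], [-5/12, -1/6]] = [[-5, 3], [4, -5]].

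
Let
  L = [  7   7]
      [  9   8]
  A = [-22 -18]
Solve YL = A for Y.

Y = [[2, -4]]

Right-multiplying both sides by L⁻¹ gives Y = AL⁻¹.
L has determinant -7; L⁻¹ = [[-8/7, 1], [9/7, -1]].
Y = AL⁻¹ = [[-22, -18]] · [[-8/7, 1], [9/7, -1]] = [[2, -4]].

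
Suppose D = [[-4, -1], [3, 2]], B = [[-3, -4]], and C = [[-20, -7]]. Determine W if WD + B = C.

W = [[5, 1]]

WD = C − B = [[-17, -3]].
Since D sits to the right of W, W = (C − B)D⁻¹.
det D = -5; the adjugate gives D⁻¹ = [[-2/5, -1/5], [3/5, 4/5]].
W = (C − B)D⁻¹ = [[5, 1]].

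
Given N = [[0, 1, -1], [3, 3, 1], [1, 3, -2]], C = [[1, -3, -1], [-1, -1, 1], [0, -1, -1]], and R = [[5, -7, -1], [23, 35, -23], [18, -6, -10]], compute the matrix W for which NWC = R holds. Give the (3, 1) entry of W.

Isolating W: multiply by N⁻¹ from the left and C⁻¹ from the right, so W = N⁻¹RC⁻¹.
det N = 1, so N⁻¹ = [[-9, -1, 4], [7, 1, -3], [6, 1, -3]].
C has determinant 4; C⁻¹ = [[1/2, -1/2, -1], [-1/4, -1/4, 0], [1/4, 1/4, -1]].
N⁻¹R = [[4, 4, -8], [4, 4, 0], [-1, 11, 1]].
W = (N⁻¹R)C⁻¹ = [[-1, -5, 4], [1, -3, -4], [-3, -2, 0]].

-3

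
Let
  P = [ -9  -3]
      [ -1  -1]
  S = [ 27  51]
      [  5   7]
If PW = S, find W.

W = [[-2, -5], [-3, -2]]

Left-multiplying both sides by P⁻¹ gives W = P⁻¹S.
P has determinant 6; P⁻¹ = [[-1/6, 1/2], [1/6, -3/2]].
W = P⁻¹S = [[-1/6, 1/2], [1/6, -3/2]] · [[27, 51], [5, 7]] = [[-2, -5], [-3, -2]].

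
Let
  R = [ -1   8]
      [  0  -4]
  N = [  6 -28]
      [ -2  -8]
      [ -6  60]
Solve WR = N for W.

W = [[-6, -5], [2, 6], [6, -3]]

R is on the right of W, so right-multiply by R⁻¹: W = NR⁻¹.
R has determinant 4; R⁻¹ = [[-1, -2], [0, -1/4]].
W = NR⁻¹ = [[6, -28], [-2, -8], [-6, 60]] · [[-1, -2], [0, -1/4]] = [[-6, -5], [2, 6], [6, -3]].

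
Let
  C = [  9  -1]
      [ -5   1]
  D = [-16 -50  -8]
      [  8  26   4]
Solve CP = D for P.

Since C multiplies P on the left, P = C⁻¹D.
C has determinant 4; C⁻¹ = [[1/4, 1/4], [5/4, 9/4]].
P = C⁻¹D = [[1/4, 1/4], [5/4, 9/4]] · [[-16, -50, -8], [8, 26, 4]] = [[-2, -6, -1], [-2, -4, -1]].

P = [[-2, -6, -1], [-2, -4, -1]]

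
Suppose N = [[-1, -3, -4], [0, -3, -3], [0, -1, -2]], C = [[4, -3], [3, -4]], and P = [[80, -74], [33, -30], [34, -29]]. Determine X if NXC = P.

Left-multiply by N⁻¹ and right-multiply by C⁻¹: X = N⁻¹PC⁻¹.
det N = -3; the adjugate gives N⁻¹ = [[-1, 2/3, 1], [0, -2/3, 1], [0, 1/3, -1]].
det C = -7; the adjugate gives C⁻¹ = [[4/7, -3/7], [3/7, -4/7]].
N⁻¹P = [[-24, 25], [12, -9], [-23, 19]].
X = (N⁻¹P)C⁻¹ = [[-3, -4], [3, 0], [-5, -1]].

X = [[-3, -4], [3, 0], [-5, -1]]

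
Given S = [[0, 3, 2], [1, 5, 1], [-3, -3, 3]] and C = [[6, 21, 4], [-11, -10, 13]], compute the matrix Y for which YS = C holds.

Y = [[5, 0, -2], [3, -2, 3]]

S is on the right of Y, so right-multiply by S⁻¹: Y = CS⁻¹.
det S = 6; the adjugate gives S⁻¹ = [[3, -5/2, -7/6], [-1, 1, 1/3], [2, -3/2, -1/2]].
Y = CS⁻¹ = [[6, 21, 4], [-11, -10, 13]] · [[3, -5/2, -7/6], [-1, 1, 1/3], [2, -3/2, -1/2]] = [[5, 0, -2], [3, -2, 3]].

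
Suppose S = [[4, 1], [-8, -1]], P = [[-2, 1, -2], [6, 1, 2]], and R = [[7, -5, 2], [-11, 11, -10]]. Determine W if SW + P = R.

SW = R − P = [[9, -6, 4], [-17, 10, -12]].
S is on the left of W, so left-multiply by S⁻¹: W = S⁻¹(R − P).
det S = 4, so S⁻¹ = [[-1/4, -1/4], [2, 1]].
W = S⁻¹(R − P) = [[2, -1, 2], [1, -2, -4]].

W = [[2, -1, 2], [1, -2, -4]]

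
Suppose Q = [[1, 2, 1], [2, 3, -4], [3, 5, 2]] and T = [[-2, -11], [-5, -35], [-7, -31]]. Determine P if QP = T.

Left-multiplying both sides by Q⁻¹ gives P = Q⁻¹T.
det Q = -5, so Q⁻¹ = [[-26/5, -1/5, 11/5], [16/5, 1/5, -6/5], [-1/5, -1/5, 1/5]].
P = Q⁻¹T = [[-26/5, -1/5, 11/5], [16/5, 1/5, -6/5], [-1/5, -1/5, 1/5]] · [[-2, -11], [-5, -35], [-7, -31]] = [[-4, -4], [1, -5], [0, 3]].

P = [[-4, -4], [1, -5], [0, 3]]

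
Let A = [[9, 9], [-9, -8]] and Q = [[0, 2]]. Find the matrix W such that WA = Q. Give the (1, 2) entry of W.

Since A sits to the right of W, W = QA⁻¹.
det A = 9; the adjugate gives A⁻¹ = [[-8/9, -1], [1, 1]].
W = QA⁻¹ = [[0, 2]] · [[-8/9, -1], [1, 1]] = [[2, 2]].

2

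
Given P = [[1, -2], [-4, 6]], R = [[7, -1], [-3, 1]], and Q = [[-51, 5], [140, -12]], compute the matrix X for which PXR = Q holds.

Isolating X: multiply by P⁻¹ from the left and R⁻¹ from the right, so X = P⁻¹QR⁻¹.
det P = -2, so P⁻¹ = [[-3, -1], [-2, -1/2]].
R has determinant 4; R⁻¹ = [[1/4, 1/4], [3/4, 7/4]].
P⁻¹Q = [[13, -3], [32, -4]].
X = (P⁻¹Q)R⁻¹ = [[1, -2], [5, 1]].

X = [[1, -2], [5, 1]]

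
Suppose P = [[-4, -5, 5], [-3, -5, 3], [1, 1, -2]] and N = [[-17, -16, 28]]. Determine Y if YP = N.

Y = [[5, -3, -6]]

Since P sits to the right of Y, Y = NP⁻¹.
det P = -3, so P⁻¹ = [[-7/3, 5/3, -10/3], [1, -1, 1], [-2/3, 1/3, -5/3]].
Y = NP⁻¹ = [[-17, -16, 28]] · [[-7/3, 5/3, -10/3], [1, -1, 1], [-2/3, 1/3, -5/3]] = [[5, -3, -6]].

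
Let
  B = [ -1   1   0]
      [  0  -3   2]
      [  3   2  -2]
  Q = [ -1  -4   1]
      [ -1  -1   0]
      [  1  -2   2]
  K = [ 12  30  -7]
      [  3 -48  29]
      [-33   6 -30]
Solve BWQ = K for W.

Left-multiply by B⁻¹ and right-multiply by Q⁻¹: W = B⁻¹KQ⁻¹.
det B = 4, so B⁻¹ = [[1/2, 1/2, 1/2], [3/2, 1/2, 1/2], [9/4, 5/4, 3/4]].
Q has determinant -3; Q⁻¹ = [[2/3, -2, -1/3], [-2/3, 1, 1/3], [-1, 2, 1]].
B⁻¹K = [[-9, -6, -4], [3, 24, -11], [6, 12, -2]].
W = (B⁻¹K)Q⁻¹ = [[2, 4, -3], [-3, -4, -4], [-2, -4, 0]].

W = [[2, 4, -3], [-3, -4, -4], [-2, -4, 0]]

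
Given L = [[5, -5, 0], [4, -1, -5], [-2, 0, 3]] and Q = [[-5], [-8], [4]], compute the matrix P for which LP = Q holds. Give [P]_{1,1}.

1

L is on the left of P, so left-multiply by L⁻¹: P = L⁻¹Q.
L has determinant -5; L⁻¹ = [[3/5, -3, -5], [2/5, -3, -5], [2/5, -2, -3]].
P = L⁻¹Q = [[3/5, -3, -5], [2/5, -3, -5], [2/5, -2, -3]] · [[-5], [-8], [4]] = [[1], [2], [2]].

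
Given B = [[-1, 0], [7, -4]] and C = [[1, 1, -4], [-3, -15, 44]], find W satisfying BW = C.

W = [[-1, -1, 4], [-1, 2, -4]]

B is on the left of W, so left-multiply by B⁻¹: W = B⁻¹C.
B has determinant 4; B⁻¹ = [[-1, 0], [-7/4, -1/4]].
W = B⁻¹C = [[-1, 0], [-7/4, -1/4]] · [[1, 1, -4], [-3, -15, 44]] = [[-1, -1, 4], [-1, 2, -4]].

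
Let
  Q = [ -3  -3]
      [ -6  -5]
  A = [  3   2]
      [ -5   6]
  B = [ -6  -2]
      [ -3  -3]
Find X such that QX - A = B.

X = [[3, -3], [-2, 3]]

QX = B + A = [[-3, 0], [-8, 3]].
Q is on the left of X, so left-multiply by Q⁻¹: X = Q⁻¹(B + A).
Q has determinant -3; Q⁻¹ = [[5/3, -1], [-2, 1]].
X = Q⁻¹(B + A) = [[3, -3], [-2, 3]].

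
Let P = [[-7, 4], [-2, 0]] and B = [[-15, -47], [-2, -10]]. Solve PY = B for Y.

Y = [[1, 5], [-2, -3]]

P is on the left of Y, so left-multiply by P⁻¹: Y = P⁻¹B.
det P = 8; the adjugate gives P⁻¹ = [[0, -1/2], [1/4, -7/8]].
Y = P⁻¹B = [[0, -1/2], [1/4, -7/8]] · [[-15, -47], [-2, -10]] = [[1, 5], [-2, -3]].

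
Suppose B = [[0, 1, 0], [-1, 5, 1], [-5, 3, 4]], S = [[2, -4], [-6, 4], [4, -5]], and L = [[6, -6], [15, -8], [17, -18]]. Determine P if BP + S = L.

P = [[3, -1], [4, -2], [4, -3]]

BP = L − S = [[4, -2], [21, -12], [13, -13]].
Since B multiplies P on the left, P = B⁻¹(L − S).
det B = -1, so B⁻¹ = [[-17, 4, -1], [1, 0, 0], [-22, 5, -1]].
P = B⁻¹(L − S) = [[3, -1], [4, -2], [4, -3]].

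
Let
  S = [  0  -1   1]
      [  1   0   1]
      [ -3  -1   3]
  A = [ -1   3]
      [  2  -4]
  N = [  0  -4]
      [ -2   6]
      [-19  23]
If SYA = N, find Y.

Y = S⁻¹NA⁻¹ (apply S⁻¹ on the left and A⁻¹ on the right).
det S = 5, so S⁻¹ = [[1/5, 2/5, -1/5], [-6/5, 3/5, 1/5], [-1/5, 3/5, 1/5]].
det A = -2, so A⁻¹ = [[2, 3/2], [1, 1/2]].
S⁻¹N = [[3, -3], [-5, 13], [-5, 9]].
Y = (S⁻¹N)A⁻¹ = [[3, 3], [3, -1], [-1, -3]].

Y = [[3, 3], [3, -1], [-1, -3]]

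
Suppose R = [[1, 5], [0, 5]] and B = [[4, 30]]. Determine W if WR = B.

W = [[4, 2]]

Right-multiplying both sides by R⁻¹ gives W = BR⁻¹.
R has determinant 5; R⁻¹ = [[1, -1], [0, 1/5]].
W = BR⁻¹ = [[4, 30]] · [[1, -1], [0, 1/5]] = [[4, 2]].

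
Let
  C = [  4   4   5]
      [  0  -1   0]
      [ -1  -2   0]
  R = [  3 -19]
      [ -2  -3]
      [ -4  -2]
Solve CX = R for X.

X = [[0, -4], [2, 3], [-1, -3]]

C is on the left of X, so left-multiply by C⁻¹: X = C⁻¹R.
det C = -5, so C⁻¹ = [[0, 2, -1], [0, -1, 0], [1/5, -4/5, 4/5]].
X = C⁻¹R = [[0, 2, -1], [0, -1, 0], [1/5, -4/5, 4/5]] · [[3, -19], [-2, -3], [-4, -2]] = [[0, -4], [2, 3], [-1, -3]].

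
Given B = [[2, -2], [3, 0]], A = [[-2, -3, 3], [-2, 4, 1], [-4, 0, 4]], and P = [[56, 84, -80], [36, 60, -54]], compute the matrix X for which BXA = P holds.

Left-multiply by B⁻¹ and right-multiply by A⁻¹: X = B⁻¹PA⁻¹.
det B = 6, so B⁻¹ = [[0, 1/3], [-1/2, 1/3]].
A has determinant 4; A⁻¹ = [[4, 3, -15/4], [1, 1, -1], [4, 3, -7/2]].
B⁻¹P = [[12, 20, -18], [-16, -22, 22]].
X = (B⁻¹P)A⁻¹ = [[-4, 2, -2], [2, -4, 5]].

X = [[-4, 2, -2], [2, -4, 5]]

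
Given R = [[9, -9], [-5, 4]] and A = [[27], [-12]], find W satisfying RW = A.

R is on the left of W, so left-multiply by R⁻¹: W = R⁻¹A.
R has determinant -9; R⁻¹ = [[-4/9, -1], [-5/9, -1]].
W = R⁻¹A = [[-4/9, -1], [-5/9, -1]] · [[27], [-12]] = [[0], [-3]].

W = [[0], [-3]]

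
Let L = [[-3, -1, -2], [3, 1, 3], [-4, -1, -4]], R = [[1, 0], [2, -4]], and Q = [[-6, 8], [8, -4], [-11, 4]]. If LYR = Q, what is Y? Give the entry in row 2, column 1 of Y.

Left-multiply by L⁻¹ and right-multiply by R⁻¹: Y = L⁻¹QR⁻¹.
det L = 1, so L⁻¹ = [[-1, -2, -1], [0, 4, 3], [1, 1, 0]].
det R = -4, so R⁻¹ = [[1, 0], [1/2, -1/4]].
L⁻¹Q = [[1, -4], [-1, -4], [2, 4]].
Y = (L⁻¹Q)R⁻¹ = [[-1, 1], [-3, 1], [4, -1]].

-3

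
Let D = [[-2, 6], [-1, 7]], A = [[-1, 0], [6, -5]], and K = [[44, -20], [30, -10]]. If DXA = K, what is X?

X = [[4, -2], [-2, 0]]

Left-multiply by D⁻¹ and right-multiply by A⁻¹: X = D⁻¹KA⁻¹.
det D = -8, so D⁻¹ = [[-7/8, 3/4], [-1/8, 1/4]].
det A = 5, so A⁻¹ = [[-1, 0], [-6/5, -1/5]].
D⁻¹K = [[-16, 10], [2, 0]].
X = (D⁻¹K)A⁻¹ = [[4, -2], [-2, 0]].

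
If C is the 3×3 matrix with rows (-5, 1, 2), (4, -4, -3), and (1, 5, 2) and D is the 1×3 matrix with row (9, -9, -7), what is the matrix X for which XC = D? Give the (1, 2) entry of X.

-1

Right-multiplying both sides by C⁻¹ gives X = DC⁻¹.
det C = 2, so C⁻¹ = [[7/2, 4, 5/2], [-11/2, -6, -7/2], [12, 13, 8]].
X = DC⁻¹ = [[9, -9, -7]] · [[7/2, 4, 5/2], [-11/2, -6, -7/2], [12, 13, 8]] = [[-3, -1, -2]].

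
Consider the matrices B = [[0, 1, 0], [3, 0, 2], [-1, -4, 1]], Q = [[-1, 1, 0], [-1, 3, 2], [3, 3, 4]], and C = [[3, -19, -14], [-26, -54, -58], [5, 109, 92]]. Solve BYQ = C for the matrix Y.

Y = [[0, -3, -5], [-1, -5, -1], [0, 1, 2]]

Y = B⁻¹CQ⁻¹ (apply B⁻¹ on the left and Q⁻¹ on the right).
B has determinant -5; B⁻¹ = [[-8/5, 1/5, -2/5], [1, 0, 0], [12/5, 1/5, 3/5]].
Q has determinant 4; Q⁻¹ = [[3/2, -1, 1/2], [5/2, -1, 1/2], [-3, 3/2, -1/2]].
B⁻¹C = [[-12, -24, -26], [3, -19, -14], [5, 9, 10]].
Y = (B⁻¹C)Q⁻¹ = [[0, -3, -5], [-1, -5, -1], [0, 1, 2]].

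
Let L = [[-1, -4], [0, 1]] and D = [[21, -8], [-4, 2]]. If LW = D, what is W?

W = [[-5, 0], [-4, 2]]

Left-multiplying both sides by L⁻¹ gives W = L⁻¹D.
det L = -1; the adjugate gives L⁻¹ = [[-1, -4], [0, 1]].
W = L⁻¹D = [[-1, -4], [0, 1]] · [[21, -8], [-4, 2]] = [[-5, 0], [-4, 2]].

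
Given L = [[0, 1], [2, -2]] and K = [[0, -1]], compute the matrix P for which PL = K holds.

P = [[-1, 0]]

L is on the right of P, so right-multiply by L⁻¹: P = KL⁻¹.
det L = -2, so L⁻¹ = [[1, 1/2], [1, 0]].
P = KL⁻¹ = [[0, -1]] · [[1, 1/2], [1, 0]] = [[-1, 0]].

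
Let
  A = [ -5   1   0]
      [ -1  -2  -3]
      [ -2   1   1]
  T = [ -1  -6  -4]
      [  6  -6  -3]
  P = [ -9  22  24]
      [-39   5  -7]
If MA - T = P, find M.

MA = P + T = [[-10, 16, 20], [-33, -1, -10]].
Right-multiplying both sides by A⁻¹ gives M = (P + T)A⁻¹.
A has determinant 2; A⁻¹ = [[1/2, -1/2, -3/2], [7/2, -5/2, -15/2], [-5/2, 3/2, 11/2]].
M = (P + T)A⁻¹ = [[1, -5, 5], [5, 4, 2]].

M = [[1, -5, 5], [5, 4, 2]]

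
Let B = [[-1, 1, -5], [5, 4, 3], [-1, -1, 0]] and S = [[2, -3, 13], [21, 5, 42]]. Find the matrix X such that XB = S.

X = [[-2, 1, 5], [-6, 4, 5]]

B is on the right of X, so right-multiply by B⁻¹: X = SB⁻¹.
det B = -1; the adjugate gives B⁻¹ = [[-3, -5, -23], [3, 5, 22], [1, 2, 9]].
X = SB⁻¹ = [[2, -3, 13], [21, 5, 42]] · [[-3, -5, -23], [3, 5, 22], [1, 2, 9]] = [[-2, 1, 5], [-6, 4, 5]].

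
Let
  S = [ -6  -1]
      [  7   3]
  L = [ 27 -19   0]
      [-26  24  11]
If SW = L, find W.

W = [[-5, 3, -1], [3, 1, 6]]

S is on the left of W, so left-multiply by S⁻¹: W = S⁻¹L.
det S = -11, so S⁻¹ = [[-3/11, -1/11], [7/11, 6/11]].
W = S⁻¹L = [[-3/11, -1/11], [7/11, 6/11]] · [[27, -19, 0], [-26, 24, 11]] = [[-5, 3, -1], [3, 1, 6]].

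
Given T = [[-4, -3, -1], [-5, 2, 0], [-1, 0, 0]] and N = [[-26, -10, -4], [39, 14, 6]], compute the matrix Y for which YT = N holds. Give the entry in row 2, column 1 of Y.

-6

Right-multiplying both sides by T⁻¹ gives Y = NT⁻¹.
det T = -2, so T⁻¹ = [[0, 0, -1], [0, 1/2, -5/2], [-1, -3/2, 23/2]].
Y = NT⁻¹ = [[-26, -10, -4], [39, 14, 6]] · [[0, 0, -1], [0, 1/2, -5/2], [-1, -3/2, 23/2]] = [[4, 1, 5], [-6, -2, -5]].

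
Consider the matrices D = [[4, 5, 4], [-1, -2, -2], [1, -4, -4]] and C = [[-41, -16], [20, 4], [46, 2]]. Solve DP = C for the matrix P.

P = [[2, -2], [-5, -4], [-6, 3]]

Left-multiplying both sides by D⁻¹ gives P = D⁻¹C.
D has determinant -6; D⁻¹ = [[0, -2/3, 1/3], [1, 10/3, -2/3], [-1, -7/2, 1/2]].
P = D⁻¹C = [[0, -2/3, 1/3], [1, 10/3, -2/3], [-1, -7/2, 1/2]] · [[-41, -16], [20, 4], [46, 2]] = [[2, -2], [-5, -4], [-6, 3]].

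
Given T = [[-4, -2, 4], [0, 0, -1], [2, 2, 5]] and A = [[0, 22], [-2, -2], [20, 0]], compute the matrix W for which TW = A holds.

T is on the left of W, so left-multiply by T⁻¹: W = T⁻¹A.
T has determinant -4; T⁻¹ = [[-1/2, -9/2, -1/2], [1/2, 7, 1], [0, -1, 0]].
W = T⁻¹A = [[-1/2, -9/2, -1/2], [1/2, 7, 1], [0, -1, 0]] · [[0, 22], [-2, -2], [20, 0]] = [[-1, -2], [6, -3], [2, 2]].

W = [[-1, -2], [6, -3], [2, 2]]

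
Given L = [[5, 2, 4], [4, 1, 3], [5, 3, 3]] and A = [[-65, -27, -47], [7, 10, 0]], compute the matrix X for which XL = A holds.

X = [[-5, -5, -4], [-3, -2, 6]]

Since L sits to the right of X, X = AL⁻¹.
det L = 4, so L⁻¹ = [[-3/2, 3/2, 1/2], [3/4, -5/4, 1/4], [7/4, -5/4, -3/4]].
X = AL⁻¹ = [[-65, -27, -47], [7, 10, 0]] · [[-3/2, 3/2, 1/2], [3/4, -5/4, 1/4], [7/4, -5/4, -3/4]] = [[-5, -5, -4], [-3, -2, 6]].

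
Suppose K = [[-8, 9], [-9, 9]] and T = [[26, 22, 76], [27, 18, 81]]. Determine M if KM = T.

K is on the left of M, so left-multiply by K⁻¹: M = K⁻¹T.
det K = 9; the adjugate gives K⁻¹ = [[1, -1], [1, -8/9]].
M = K⁻¹T = [[1, -1], [1, -8/9]] · [[26, 22, 76], [27, 18, 81]] = [[-1, 4, -5], [2, 6, 4]].

M = [[-1, 4, -5], [2, 6, 4]]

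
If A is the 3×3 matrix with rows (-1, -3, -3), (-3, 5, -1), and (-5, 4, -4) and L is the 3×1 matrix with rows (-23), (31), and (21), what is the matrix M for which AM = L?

A is on the left of M, so left-multiply by A⁻¹: M = A⁻¹L.
det A = -2; the adjugate gives A⁻¹ = [[8, 12, -9], [7/2, 11/2, -4], [-13/2, -19/2, 7]].
M = A⁻¹L = [[8, 12, -9], [7/2, 11/2, -4], [-13/2, -19/2, 7]] · [[-23], [31], [21]] = [[-1], [6], [2]].

M = [[-1], [6], [2]]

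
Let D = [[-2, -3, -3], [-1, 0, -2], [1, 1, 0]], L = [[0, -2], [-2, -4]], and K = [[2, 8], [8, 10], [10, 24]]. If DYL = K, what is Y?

Left-multiply by D⁻¹ and right-multiply by L⁻¹: Y = D⁻¹KL⁻¹.
det D = 5; the adjugate gives D⁻¹ = [[2/5, -3/5, 6/5], [-2/5, 3/5, -1/5], [-1/5, -1/5, -3/5]].
det L = -4; the adjugate gives L⁻¹ = [[1, -1/2], [-1/2, 0]].
D⁻¹K = [[8, 26], [2, -2], [-8, -18]].
Y = (D⁻¹K)L⁻¹ = [[-5, -4], [3, -1], [1, 4]].

Y = [[-5, -4], [3, -1], [1, 4]]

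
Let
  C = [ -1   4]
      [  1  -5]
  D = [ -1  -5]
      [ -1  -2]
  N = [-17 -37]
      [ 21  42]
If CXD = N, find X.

X = [[-5, 4], [-1, 5]]

Left-multiply by C⁻¹ and right-multiply by D⁻¹: X = C⁻¹ND⁻¹.
C has determinant 1; C⁻¹ = [[-5, -4], [-1, -1]].
det D = -3; the adjugate gives D⁻¹ = [[2/3, -5/3], [-1/3, 1/3]].
C⁻¹N = [[1, 17], [-4, -5]].
X = (C⁻¹N)D⁻¹ = [[-5, 4], [-1, 5]].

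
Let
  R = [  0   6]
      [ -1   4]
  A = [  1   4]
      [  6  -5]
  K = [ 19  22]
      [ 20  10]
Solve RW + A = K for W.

RW = K − A = [[18, 18], [14, 15]].
R is on the left of W, so left-multiply by R⁻¹: W = R⁻¹(K − A).
det R = 6, so R⁻¹ = [[2/3, -1], [1/6, 0]].
W = R⁻¹(K − A) = [[-2, -3], [3, 3]].

W = [[-2, -3], [3, 3]]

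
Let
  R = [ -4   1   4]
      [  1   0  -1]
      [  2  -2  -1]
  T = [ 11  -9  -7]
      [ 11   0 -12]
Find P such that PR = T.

P = [[-1, -1, 4], [-2, 5, -1]]

Right-multiplying both sides by R⁻¹ gives P = TR⁻¹.
det R = -1; the adjugate gives R⁻¹ = [[2, 7, 1], [1, 4, 0], [2, 6, 1]].
P = TR⁻¹ = [[11, -9, -7], [11, 0, -12]] · [[2, 7, 1], [1, 4, 0], [2, 6, 1]] = [[-1, -1, 4], [-2, 5, -1]].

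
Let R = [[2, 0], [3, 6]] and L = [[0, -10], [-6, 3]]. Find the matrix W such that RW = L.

Left-multiplying both sides by R⁻¹ gives W = R⁻¹L.
det R = 12; the adjugate gives R⁻¹ = [[1/2, 0], [-1/4, 1/6]].
W = R⁻¹L = [[1/2, 0], [-1/4, 1/6]] · [[0, -10], [-6, 3]] = [[0, -5], [-1, 3]].

W = [[0, -5], [-1, 3]]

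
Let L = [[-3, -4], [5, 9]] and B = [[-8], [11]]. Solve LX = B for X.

X = [[4], [-1]]

Since L multiplies X on the left, X = L⁻¹B.
det L = -7; the adjugate gives L⁻¹ = [[-9/7, -4/7], [5/7, 3/7]].
X = L⁻¹B = [[-9/7, -4/7], [5/7, 3/7]] · [[-8], [11]] = [[4], [-1]].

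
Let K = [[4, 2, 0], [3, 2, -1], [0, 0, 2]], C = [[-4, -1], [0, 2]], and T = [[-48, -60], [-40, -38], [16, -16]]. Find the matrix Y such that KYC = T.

Y = [[4, -5], [-2, -2], [-2, -5]]

Isolating Y: multiply by K⁻¹ from the left and C⁻¹ from the right, so Y = K⁻¹TC⁻¹.
K has determinant 4; K⁻¹ = [[1, -1, -1/2], [-3/2, 2, 1], [0, 0, 1/2]].
C has determinant -8; C⁻¹ = [[-1/4, -1/8], [0, 1/2]].
K⁻¹T = [[-16, -14], [8, -2], [8, -8]].
Y = (K⁻¹T)C⁻¹ = [[4, -5], [-2, -2], [-2, -5]].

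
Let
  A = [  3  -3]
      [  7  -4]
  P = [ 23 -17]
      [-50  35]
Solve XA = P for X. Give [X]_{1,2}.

2

Since A sits to the right of X, X = PA⁻¹.
det A = 9; the adjugate gives A⁻¹ = [[-4/9, 1/3], [-7/9, 1/3]].
X = PA⁻¹ = [[23, -17], [-50, 35]] · [[-4/9, 1/3], [-7/9, 1/3]] = [[3, 2], [-5, -5]].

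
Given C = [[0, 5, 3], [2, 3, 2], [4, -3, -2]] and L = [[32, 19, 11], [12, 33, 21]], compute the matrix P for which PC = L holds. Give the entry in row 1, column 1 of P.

C is on the right of P, so right-multiply by C⁻¹: P = LC⁻¹.
det C = 6, so C⁻¹ = [[0, 1/6, 1/6], [2, -2, 1], [-3, 10/3, -5/3]].
P = LC⁻¹ = [[32, 19, 11], [12, 33, 21]] · [[0, 1/6, 1/6], [2, -2, 1], [-3, 10/3, -5/3]] = [[5, 4, 6], [3, 6, 0]].

5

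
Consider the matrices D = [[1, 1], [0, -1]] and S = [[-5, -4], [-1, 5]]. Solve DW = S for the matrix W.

W = [[-6, 1], [1, -5]]

D is on the left of W, so left-multiply by D⁻¹: W = D⁻¹S.
det D = -1, so D⁻¹ = [[1, 1], [0, -1]].
W = D⁻¹S = [[1, 1], [0, -1]] · [[-5, -4], [-1, 5]] = [[-6, 1], [1, -5]].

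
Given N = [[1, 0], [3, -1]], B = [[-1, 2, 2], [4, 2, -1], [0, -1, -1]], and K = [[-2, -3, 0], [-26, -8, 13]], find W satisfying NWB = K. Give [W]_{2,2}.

Isolating W: multiply by N⁻¹ from the left and B⁻¹ from the right, so W = N⁻¹KB⁻¹.
N has determinant -1; N⁻¹ = [[1, 0], [3, -1]].
det B = 3; the adjugate gives B⁻¹ = [[-1, 0, -2], [4/3, 1/3, 7/3], [-4/3, -1/3, -10/3]].
N⁻¹K = [[-2, -3, 0], [20, -1, -13]].
W = (N⁻¹K)B⁻¹ = [[-2, -1, -3], [-4, 4, 1]].

4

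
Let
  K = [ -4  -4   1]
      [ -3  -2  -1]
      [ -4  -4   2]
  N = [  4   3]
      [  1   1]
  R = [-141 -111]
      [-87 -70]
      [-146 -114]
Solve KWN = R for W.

W = K⁻¹RN⁻¹ (apply K⁻¹ on the left and N⁻¹ on the right).
det K = -4, so K⁻¹ = [[2, -1, -3/2], [-5/2, 1, 7/4], [-1, 0, 1]].
N has determinant 1; N⁻¹ = [[1, -3], [-1, 4]].
K⁻¹R = [[24, 19], [10, 8], [-5, -3]].
W = (K⁻¹R)N⁻¹ = [[5, 4], [2, 2], [-2, 3]].

W = [[5, 4], [2, 2], [-2, 3]]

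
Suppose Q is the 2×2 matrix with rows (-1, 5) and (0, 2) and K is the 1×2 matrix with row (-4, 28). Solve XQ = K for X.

Q is on the right of X, so right-multiply by Q⁻¹: X = KQ⁻¹.
Q has determinant -2; Q⁻¹ = [[-1, 5/2], [0, 1/2]].
X = KQ⁻¹ = [[-4, 28]] · [[-1, 5/2], [0, 1/2]] = [[4, 4]].

X = [[4, 4]]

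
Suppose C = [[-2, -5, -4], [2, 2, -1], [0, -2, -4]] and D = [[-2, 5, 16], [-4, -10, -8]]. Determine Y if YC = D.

Y = [[1, 0, -5], [2, 0, 0]]

Right-multiplying both sides by C⁻¹ gives Y = DC⁻¹.
det C = -4, so C⁻¹ = [[5/2, 3, -13/4], [-2, -2, 5/2], [1, 1, -3/2]].
Y = DC⁻¹ = [[-2, 5, 16], [-4, -10, -8]] · [[5/2, 3, -13/4], [-2, -2, 5/2], [1, 1, -3/2]] = [[1, 0, -5], [2, 0, 0]].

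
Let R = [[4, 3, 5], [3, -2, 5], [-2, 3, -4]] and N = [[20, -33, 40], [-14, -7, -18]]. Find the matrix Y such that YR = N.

Y = [[-2, 6, -5], [-2, -4, -3]]

Since R sits to the right of Y, Y = NR⁻¹.
det R = 3, so R⁻¹ = [[-7/3, 9, 25/3], [2/3, -2, -5/3], [5/3, -6, -17/3]].
Y = NR⁻¹ = [[20, -33, 40], [-14, -7, -18]] · [[-7/3, 9, 25/3], [2/3, -2, -5/3], [5/3, -6, -17/3]] = [[-2, 6, -5], [-2, -4, -3]].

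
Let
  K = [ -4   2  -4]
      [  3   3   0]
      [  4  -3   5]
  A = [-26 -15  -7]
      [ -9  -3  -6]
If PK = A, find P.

Right-multiplying both sides by K⁻¹ gives P = AK⁻¹.
K has determinant -6; K⁻¹ = [[-5/2, -1/3, -2], [5/2, 2/3, 2], [7/2, 2/3, 3]].
P = AK⁻¹ = [[-26, -15, -7], [-9, -3, -6]] · [[-5/2, -1/3, -2], [5/2, 2/3, 2], [7/2, 2/3, 3]] = [[3, -6, 1], [-6, -3, -6]].

P = [[3, -6, 1], [-6, -3, -6]]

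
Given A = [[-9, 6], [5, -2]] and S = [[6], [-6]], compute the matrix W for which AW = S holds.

Since A multiplies W on the left, W = A⁻¹S.
det A = -12, so A⁻¹ = [[1/6, 1/2], [5/12, 3/4]].
W = A⁻¹S = [[1/6, 1/2], [5/12, 3/4]] · [[6], [-6]] = [[-2], [-2]].

W = [[-2], [-2]]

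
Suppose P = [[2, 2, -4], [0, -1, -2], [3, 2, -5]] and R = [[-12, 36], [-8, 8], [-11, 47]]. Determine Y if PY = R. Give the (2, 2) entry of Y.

Since P multiplies Y on the left, Y = P⁻¹R.
det P = -6, so P⁻¹ = [[-3/2, -1/3, 4/3], [1, -1/3, -2/3], [-1/2, -1/3, 1/3]].
Y = P⁻¹R = [[-3/2, -1/3, 4/3], [1, -1/3, -2/3], [-1/2, -1/3, 1/3]] · [[-12, 36], [-8, 8], [-11, 47]] = [[6, 6], [-2, 2], [5, -5]].

2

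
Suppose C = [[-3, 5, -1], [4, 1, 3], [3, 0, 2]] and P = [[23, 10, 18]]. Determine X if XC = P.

X = [[1, 5, 2]]

C is on the right of X, so right-multiply by C⁻¹: X = PC⁻¹.
C has determinant 2; C⁻¹ = [[1, -5, 8], [1/2, -3/2, 5/2], [-3/2, 15/2, -23/2]].
X = PC⁻¹ = [[23, 10, 18]] · [[1, -5, 8], [1/2, -3/2, 5/2], [-3/2, 15/2, -23/2]] = [[1, 5, 2]].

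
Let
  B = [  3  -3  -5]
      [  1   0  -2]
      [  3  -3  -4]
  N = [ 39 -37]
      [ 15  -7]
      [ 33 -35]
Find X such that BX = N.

X = [[3, -3], [0, 6], [-6, 2]]

Left-multiplying both sides by B⁻¹ gives X = B⁻¹N.
det B = 3, so B⁻¹ = [[-2, 1, 2], [-2/3, 1, 1/3], [-1, 0, 1]].
X = B⁻¹N = [[-2, 1, 2], [-2/3, 1, 1/3], [-1, 0, 1]] · [[39, -37], [15, -7], [33, -35]] = [[3, -3], [0, 6], [-6, 2]].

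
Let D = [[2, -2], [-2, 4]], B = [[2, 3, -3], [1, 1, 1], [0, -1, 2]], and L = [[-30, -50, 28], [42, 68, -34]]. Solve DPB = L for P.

P = D⁻¹LB⁻¹ (apply D⁻¹ on the left and B⁻¹ on the right).
det D = 4; the adjugate gives D⁻¹ = [[1, 1/2], [1/2, 1/2]].
B has determinant 3; B⁻¹ = [[1, -1, 2], [-2/3, 4/3, -5/3], [-1/3, 2/3, -1/3]].
D⁻¹L = [[-9, -16, 11], [6, 9, -3]].
P = (D⁻¹L)B⁻¹ = [[-2, -5, 5], [1, 4, -2]].

P = [[-2, -5, 5], [1, 4, -2]]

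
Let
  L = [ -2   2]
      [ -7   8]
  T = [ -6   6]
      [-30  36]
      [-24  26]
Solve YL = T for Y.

Y = [[3, 0], [-6, 6], [5, 2]]

Since L sits to the right of Y, Y = TL⁻¹.
det L = -2, so L⁻¹ = [[-4, 1], [-7/2, 1]].
Y = TL⁻¹ = [[-6, 6], [-30, 36], [-24, 26]] · [[-4, 1], [-7/2, 1]] = [[3, 0], [-6, 6], [5, 2]].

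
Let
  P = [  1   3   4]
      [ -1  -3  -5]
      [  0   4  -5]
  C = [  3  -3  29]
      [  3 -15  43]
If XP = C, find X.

P is on the right of X, so right-multiply by P⁻¹: X = CP⁻¹.
det P = 4, so P⁻¹ = [[35/4, 31/4, -3/4], [-5/4, -5/4, 1/4], [-1, -1, 0]].
X = CP⁻¹ = [[3, -3, 29], [3, -15, 43]] · [[35/4, 31/4, -3/4], [-5/4, -5/4, 1/4], [-1, -1, 0]] = [[1, -2, -3], [2, -1, -6]].

X = [[1, -2, -3], [2, -1, -6]]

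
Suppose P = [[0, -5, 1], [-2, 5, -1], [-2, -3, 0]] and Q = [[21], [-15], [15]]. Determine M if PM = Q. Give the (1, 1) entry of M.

-3

Left-multiplying both sides by P⁻¹ gives M = P⁻¹Q.
det P = 6; the adjugate gives P⁻¹ = [[-1/2, -1/2, 0], [1/3, 1/3, -1/3], [8/3, 5/3, -5/3]].
M = P⁻¹Q = [[-1/2, -1/2, 0], [1/3, 1/3, -1/3], [8/3, 5/3, -5/3]] · [[21], [-15], [15]] = [[-3], [-3], [6]].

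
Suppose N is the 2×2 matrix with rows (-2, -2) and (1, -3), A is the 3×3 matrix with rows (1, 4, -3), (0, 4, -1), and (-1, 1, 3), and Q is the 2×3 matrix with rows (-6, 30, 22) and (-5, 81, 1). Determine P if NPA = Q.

P = [[-2, 5, -3], [-2, -3, -4]]

P = N⁻¹QA⁻¹ (apply N⁻¹ on the left and A⁻¹ on the right).
det N = 8, so N⁻¹ = [[-3/8, 1/4], [-1/8, -1/4]].
det A = 5, so A⁻¹ = [[13/5, -3, 8/5], [1/5, 0, 1/5], [4/5, -1, 4/5]].
N⁻¹Q = [[1, 9, -8], [2, -24, -3]].
P = (N⁻¹Q)A⁻¹ = [[-2, 5, -3], [-2, -3, -4]].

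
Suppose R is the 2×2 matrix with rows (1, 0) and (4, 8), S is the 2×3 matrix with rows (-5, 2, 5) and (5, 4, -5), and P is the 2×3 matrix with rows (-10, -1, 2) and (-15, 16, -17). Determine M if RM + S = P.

M = [[-5, -3, -3], [0, 3, 0]]

RM = P − S = [[-5, -3, -3], [-20, 12, -12]].
Since R multiplies M on the left, M = R⁻¹(P − S).
det R = 8; the adjugate gives R⁻¹ = [[1, 0], [-1/2, 1/8]].
M = R⁻¹(P − S) = [[-5, -3, -3], [0, 3, 0]].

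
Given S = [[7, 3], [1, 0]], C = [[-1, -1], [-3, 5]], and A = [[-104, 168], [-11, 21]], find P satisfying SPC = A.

Isolating P: multiply by S⁻¹ from the left and C⁻¹ from the right, so P = S⁻¹AC⁻¹.
det S = -3; the adjugate gives S⁻¹ = [[0, 1], [1/3, -7/3]].
det C = -8, so C⁻¹ = [[-5/8, -1/8], [-3/8, 1/8]].
S⁻¹A = [[-11, 21], [-9, 7]].
P = (S⁻¹A)C⁻¹ = [[-1, 4], [3, 2]].

P = [[-1, 4], [3, 2]]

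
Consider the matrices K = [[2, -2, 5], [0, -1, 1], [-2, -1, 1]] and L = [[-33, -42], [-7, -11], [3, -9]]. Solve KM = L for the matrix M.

Since K multiplies M on the left, M = K⁻¹L.
K has determinant -6; K⁻¹ = [[0, 1/2, -1/2], [1/3, -2, 1/3], [1/3, -1, 1/3]].
M = K⁻¹L = [[0, 1/2, -1/2], [1/3, -2, 1/3], [1/3, -1, 1/3]] · [[-33, -42], [-7, -11], [3, -9]] = [[-5, -1], [4, 5], [-3, -6]].

M = [[-5, -1], [4, 5], [-3, -6]]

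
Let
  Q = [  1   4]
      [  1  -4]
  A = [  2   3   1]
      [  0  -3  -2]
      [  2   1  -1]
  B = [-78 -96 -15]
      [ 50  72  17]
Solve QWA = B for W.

Left-multiply by Q⁻¹ and right-multiply by A⁻¹: W = Q⁻¹BA⁻¹.
det Q = -8, so Q⁻¹ = [[1/2, 1/2], [1/8, -1/8]].
det A = 4, so A⁻¹ = [[5/4, 1, -3/4], [-1, -1, 1], [3/2, 1, -3/2]].
Q⁻¹B = [[-14, -12, 1], [-16, -21, -4]].
W = (Q⁻¹B)A⁻¹ = [[-4, -1, -3], [-5, 1, -3]].

W = [[-4, -1, -3], [-5, 1, -3]]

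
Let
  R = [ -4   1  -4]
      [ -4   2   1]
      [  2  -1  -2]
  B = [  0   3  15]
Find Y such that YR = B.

Y = [[-3, 3, 0]]

Right-multiplying both sides by R⁻¹ gives Y = BR⁻¹.
R has determinant 6; R⁻¹ = [[-1/2, 1, 3/2], [-1, 8/3, 10/3], [0, -1/3, -2/3]].
Y = BR⁻¹ = [[0, 3, 15]] · [[-1/2, 1, 3/2], [-1, 8/3, 10/3], [0, -1/3, -2/3]] = [[-3, 3, 0]].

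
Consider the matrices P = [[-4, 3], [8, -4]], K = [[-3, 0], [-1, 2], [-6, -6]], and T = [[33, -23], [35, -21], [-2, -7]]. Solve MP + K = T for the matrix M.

M = [[-5, 2], [-5, 2], [1, 1]]

MP = T − K = [[36, -23], [36, -23], [4, -1]].
P is on the right of M, so right-multiply by P⁻¹: M = (T − K)P⁻¹.
P has determinant -8; P⁻¹ = [[1/2, 3/8], [1, 1/2]].
M = (T − K)P⁻¹ = [[-5, 2], [-5, 2], [1, 1]].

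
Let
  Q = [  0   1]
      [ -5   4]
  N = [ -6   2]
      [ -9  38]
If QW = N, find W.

Q is on the left of W, so left-multiply by Q⁻¹: W = Q⁻¹N.
det Q = 5; the adjugate gives Q⁻¹ = [[4/5, -1/5], [1, 0]].
W = Q⁻¹N = [[4/5, -1/5], [1, 0]] · [[-6, 2], [-9, 38]] = [[-3, -6], [-6, 2]].

W = [[-3, -6], [-6, 2]]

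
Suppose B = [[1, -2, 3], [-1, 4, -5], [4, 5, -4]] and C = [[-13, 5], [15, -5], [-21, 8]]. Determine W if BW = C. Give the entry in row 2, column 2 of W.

Left-multiplying both sides by B⁻¹ gives W = B⁻¹C.
det B = -6, so B⁻¹ = [[-3/2, -7/6, 1/3], [4, 8/3, -1/3], [7/2, 13/6, -1/3]].
W = B⁻¹C = [[-3/2, -7/6, 1/3], [4, 8/3, -1/3], [7/2, 13/6, -1/3]] · [[-13, 5], [15, -5], [-21, 8]] = [[-5, 1], [-5, 4], [-6, 4]].

4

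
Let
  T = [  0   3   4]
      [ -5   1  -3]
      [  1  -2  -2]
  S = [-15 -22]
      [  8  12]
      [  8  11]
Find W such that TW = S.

W = [[0, -3], [-1, -6], [-3, -1]]

Since T multiplies W on the left, W = T⁻¹S.
det T = -3, so T⁻¹ = [[8/3, 2/3, 13/3], [13/3, 4/3, 20/3], [-3, -1, -5]].
W = T⁻¹S = [[8/3, 2/3, 13/3], [13/3, 4/3, 20/3], [-3, -1, -5]] · [[-15, -22], [8, 12], [8, 11]] = [[0, -3], [-1, -6], [-3, -1]].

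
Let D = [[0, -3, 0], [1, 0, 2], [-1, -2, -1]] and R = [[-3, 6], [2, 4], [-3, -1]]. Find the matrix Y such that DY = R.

Left-multiplying both sides by D⁻¹ gives Y = D⁻¹R.
det D = 3, so D⁻¹ = [[4/3, -1, -2], [-1/3, 0, 0], [-2/3, 1, 1]].
Y = D⁻¹R = [[4/3, -1, -2], [-1/3, 0, 0], [-2/3, 1, 1]] · [[-3, 6], [2, 4], [-3, -1]] = [[0, 6], [1, -2], [1, -1]].

Y = [[0, 6], [1, -2], [1, -1]]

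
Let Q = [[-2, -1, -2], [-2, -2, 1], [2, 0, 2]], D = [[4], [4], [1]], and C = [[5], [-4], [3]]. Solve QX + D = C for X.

QX = C − D = [[1], [-8], [2]].
Since Q multiplies X on the left, X = Q⁻¹(C − D).
det Q = -6; the adjugate gives Q⁻¹ = [[2/3, -1/3, 5/6], [-1, 0, -1], [-2/3, 1/3, -1/3]].
X = Q⁻¹(C − D) = [[5], [-3], [-4]].

X = [[5], [-3], [-4]]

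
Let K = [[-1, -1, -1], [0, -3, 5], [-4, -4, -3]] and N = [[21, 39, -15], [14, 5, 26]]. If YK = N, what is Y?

K is on the right of Y, so right-multiply by K⁻¹: Y = NK⁻¹.
det K = 3; the adjugate gives K⁻¹ = [[29/3, 1/3, -8/3], [-20/3, -1/3, 5/3], [-4, 0, 1]].
Y = NK⁻¹ = [[21, 39, -15], [14, 5, 26]] · [[29/3, 1/3, -8/3], [-20/3, -1/3, 5/3], [-4, 0, 1]] = [[3, -6, -6], [-2, 3, -3]].

Y = [[3, -6, -6], [-2, 3, -3]]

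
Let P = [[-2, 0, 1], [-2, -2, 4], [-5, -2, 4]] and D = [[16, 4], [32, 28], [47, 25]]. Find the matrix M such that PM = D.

M = [[-5, 1], [1, -3], [6, 6]]

Since P multiplies M on the left, M = P⁻¹D.
det P = -6; the adjugate gives P⁻¹ = [[0, 1/3, -1/3], [2, 1/2, -1], [1, 2/3, -2/3]].
M = P⁻¹D = [[0, 1/3, -1/3], [2, 1/2, -1], [1, 2/3, -2/3]] · [[16, 4], [32, 28], [47, 25]] = [[-5, 1], [1, -3], [6, 6]].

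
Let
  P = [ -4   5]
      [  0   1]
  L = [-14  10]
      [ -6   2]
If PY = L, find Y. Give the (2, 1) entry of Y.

P is on the left of Y, so left-multiply by P⁻¹: Y = P⁻¹L.
det P = -4, so P⁻¹ = [[-1/4, 5/4], [0, 1]].
Y = P⁻¹L = [[-1/4, 5/4], [0, 1]] · [[-14, 10], [-6, 2]] = [[-4, 0], [-6, 2]].

-6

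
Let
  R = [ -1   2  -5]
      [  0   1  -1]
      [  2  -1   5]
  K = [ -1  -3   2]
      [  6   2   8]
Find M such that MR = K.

Since R sits to the right of M, M = KR⁻¹.
det R = 2; the adjugate gives R⁻¹ = [[2, -5/2, 3/2], [-1, 5/2, -1/2], [-1, 3/2, -1/2]].
M = KR⁻¹ = [[-1, -3, 2], [6, 2, 8]] · [[2, -5/2, 3/2], [-1, 5/2, -1/2], [-1, 3/2, -1/2]] = [[-1, -2, -1], [2, 2, 4]].

M = [[-1, -2, -1], [2, 2, 4]]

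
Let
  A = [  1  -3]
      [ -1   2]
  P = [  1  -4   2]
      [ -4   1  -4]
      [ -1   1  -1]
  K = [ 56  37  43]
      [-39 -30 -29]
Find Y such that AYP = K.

Y = [[-4, -3, 3], [3, 5, 0]]

Isolating Y: multiply by A⁻¹ from the left and P⁻¹ from the right, so Y = A⁻¹KP⁻¹.
det A = -1; the adjugate gives A⁻¹ = [[-2, -3], [-1, -1]].
det P = -3; the adjugate gives P⁻¹ = [[-1, 2/3, -14/3], [0, -1/3, 4/3], [1, -1, 5]].
A⁻¹K = [[5, 16, 1], [-17, -7, -14]].
Y = (A⁻¹K)P⁻¹ = [[-4, -3, 3], [3, 5, 0]].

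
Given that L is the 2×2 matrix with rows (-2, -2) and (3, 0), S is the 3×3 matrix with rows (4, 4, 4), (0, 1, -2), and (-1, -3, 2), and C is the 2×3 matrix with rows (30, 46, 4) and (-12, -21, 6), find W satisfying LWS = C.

Isolating W: multiply by L⁻¹ from the left and S⁻¹ from the right, so W = L⁻¹CS⁻¹.
det L = 6; the adjugate gives L⁻¹ = [[0, 1/3], [-1/2, -1/3]].
det S = -4; the adjugate gives S⁻¹ = [[1, 5, 3], [-1/2, -3, -2], [-1/4, -2, -1]].
L⁻¹C = [[-4, -7, 2], [-11, -16, -4]].
W = (L⁻¹C)S⁻¹ = [[-1, -3, 0], [-2, 1, 3]].

W = [[-1, -3, 0], [-2, 1, 3]]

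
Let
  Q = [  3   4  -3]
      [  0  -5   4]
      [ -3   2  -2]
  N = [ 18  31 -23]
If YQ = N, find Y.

Right-multiplying both sides by Q⁻¹ gives Y = NQ⁻¹.
det Q = 3; the adjugate gives Q⁻¹ = [[2/3, 2/3, 1/3], [-4, -5, -4], [-5, -6, -5]].
Y = NQ⁻¹ = [[18, 31, -23]] · [[2/3, 2/3, 1/3], [-4, -5, -4], [-5, -6, -5]] = [[3, -5, -3]].

Y = [[3, -5, -3]]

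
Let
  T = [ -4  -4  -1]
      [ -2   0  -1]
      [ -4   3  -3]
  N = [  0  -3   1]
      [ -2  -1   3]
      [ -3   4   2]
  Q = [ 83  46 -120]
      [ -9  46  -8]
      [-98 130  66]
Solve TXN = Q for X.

X = [[1, 5, -2], [3, 3, 5], [2, -4, -3]]

X = T⁻¹QN⁻¹ (apply T⁻¹ on the left and N⁻¹ on the right).
det T = 2; the adjugate gives T⁻¹ = [[3/2, -15/2, 2], [-1, 4, -1], [-3, 14, -4]].
N has determinant 4; N⁻¹ = [[-7/2, 5/2, -2], [-5/4, 3/4, -1/2], [-11/4, 9/4, -3/2]].
T⁻¹Q = [[-4, -16, 12], [-21, 8, 22], [17, -14, -16]].
X = (T⁻¹Q)N⁻¹ = [[1, 5, -2], [3, 3, 5], [2, -4, -3]].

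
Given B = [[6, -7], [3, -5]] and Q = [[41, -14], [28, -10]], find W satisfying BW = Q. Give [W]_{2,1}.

B is on the left of W, so left-multiply by B⁻¹: W = B⁻¹Q.
det B = -9, so B⁻¹ = [[5/9, -7/9], [1/3, -2/3]].
W = B⁻¹Q = [[5/9, -7/9], [1/3, -2/3]] · [[41, -14], [28, -10]] = [[1, 0], [-5, 2]].

-5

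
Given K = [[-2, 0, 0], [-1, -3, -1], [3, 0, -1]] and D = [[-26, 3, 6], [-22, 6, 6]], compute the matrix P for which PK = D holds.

K is on the right of P, so right-multiply by K⁻¹: P = DK⁻¹.
det K = -6; the adjugate gives K⁻¹ = [[-1/2, 0, 0], [2/3, -1/3, 1/3], [-3/2, 0, -1]].
P = DK⁻¹ = [[-26, 3, 6], [-22, 6, 6]] · [[-1/2, 0, 0], [2/3, -1/3, 1/3], [-3/2, 0, -1]] = [[6, -1, -5], [6, -2, -4]].

P = [[6, -1, -5], [6, -2, -4]]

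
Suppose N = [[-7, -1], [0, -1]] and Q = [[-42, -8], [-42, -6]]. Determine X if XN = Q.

X = [[6, 2], [6, 0]]

N is on the right of X, so right-multiply by N⁻¹: X = QN⁻¹.
det N = 7; the adjugate gives N⁻¹ = [[-1/7, 1/7], [0, -1]].
X = QN⁻¹ = [[-42, -8], [-42, -6]] · [[-1/7, 1/7], [0, -1]] = [[6, 2], [6, 0]].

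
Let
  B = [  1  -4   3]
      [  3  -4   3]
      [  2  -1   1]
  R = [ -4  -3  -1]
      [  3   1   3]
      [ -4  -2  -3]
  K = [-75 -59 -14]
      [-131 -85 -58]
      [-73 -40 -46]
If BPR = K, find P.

P = [[1, -4, 3], [-4, -4, 2], [1, -3, 2]]

Isolating P: multiply by B⁻¹ from the left and R⁻¹ from the right, so P = B⁻¹KR⁻¹.
B has determinant 2; B⁻¹ = [[-1/2, 1/2, 0], [3/2, -5/2, 3], [5/2, -7/2, 4]].
R has determinant -1; R⁻¹ = [[-3, 7, 8], [3, -8, -9], [2, -4, -5]].
B⁻¹K = [[-28, -13, -22], [-4, 4, -14], [-21, -10, -16]].
P = (B⁻¹K)R⁻¹ = [[1, -4, 3], [-4, -4, 2], [1, -3, 2]].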